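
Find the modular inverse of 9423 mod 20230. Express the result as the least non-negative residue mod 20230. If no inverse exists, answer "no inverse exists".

Apply the Euclidean algorithm to 20230 and 9423:
20230 = 2*9423 + 1384
9423 = 6*1384 + 1119
1384 = 1*1119 + 265
1119 = 4*265 + 59
265 = 4*59 + 29
59 = 2*29 + 1
29 = 29*1 + 0
Since gcd(9423, 20230) = 1, back-substitute to write 1 as a combination:
1 = 59 − 2·29
1 = −2·265 + 9·59
1 = 9·1119 − 38·265
1 = −38·1384 + 47·1119
1 = 47·9423 − 320·1384
1 = −320·20230 + 687·9423
So 9423·687 ≡ 1 (mod 20230).

687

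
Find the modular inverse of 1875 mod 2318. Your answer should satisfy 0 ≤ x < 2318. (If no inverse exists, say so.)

2093

Extended Euclidean algorithm:
2318 = 1*1875 + 443
1875 = 4*443 + 103
443 = 4*103 + 31
103 = 3*31 + 10
31 = 3*10 + 1
10 = 10*1 + 0
The gcd is 1. Working backward:
1 = 31 − 3·10
1 = −3·103 + 10·31
1 = 10·443 − 43·103
1 = −43·1875 + 182·443
1 = 182·2318 − 225·1875
So 1875·(-225) ≡ 1 (mod 2318), and -225 ≡ 2093 (mod 2318).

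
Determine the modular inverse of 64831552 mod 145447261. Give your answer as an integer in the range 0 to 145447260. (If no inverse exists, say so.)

Extended Euclidean algorithm:
145447261 = 2*64831552 + 15784157
64831552 = 4*15784157 + 1694924
15784157 = 9*1694924 + 529841
1694924 = 3*529841 + 105401
529841 = 5*105401 + 2836
105401 = 37*2836 + 469
2836 = 6*469 + 22
469 = 21*22 + 7
22 = 3*7 + 1
7 = 7*1 + 0
gcd = 1, so the inverse exists. Back-substitute:
1 = 22 − 3·7
1 = −3·469 + 64·22
1 = 64·2836 − 387·469
1 = −387·105401 + 14383·2836
1 = 14383·529841 − 72302·105401
1 = −72302·1694924 + 231289·529841
1 = 231289·15784157 − 2153903·1694924
1 = −2153903·64831552 + 8846901·15784157
1 = 8846901·145447261 − 19847705·64831552
Thus 64831552·(-19847705) ≡ 1 (mod 145447261); reducing, -19847705 mod 145447261 = 125599556.

125599556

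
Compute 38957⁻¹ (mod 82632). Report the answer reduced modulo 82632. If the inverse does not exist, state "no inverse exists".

11717

gcd(82632, 38957) by repeated division:
82632 = 2×38957 + 4718
38957 = 8×4718 + 1213
4718 = 3×1213 + 1079
1213 = 1×1079 + 134
1079 = 8×134 + 7
134 = 19×7 + 1
7 = 7×1 + 0
Since gcd(38957, 82632) = 1, back-substitute to write 1 as a combination:
1 = 134 − 19·7
1 = −19·1079 + 153·134
1 = 153·1213 − 172·1079
1 = −172·4718 + 669·1213
1 = 669·38957 − 5524·4718
1 = −5524·82632 + 11717·38957
So 38957·11717 ≡ 1 (mod 82632).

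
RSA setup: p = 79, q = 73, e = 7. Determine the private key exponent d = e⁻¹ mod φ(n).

φ(n) = (p−1)(q−1) = 78·72 = 5616.
Need d with 7·d ≡ 1 (mod 5616). Apply the extended Euclidean algorithm:
5616 = 802*7 + 2
7 = 3*2 + 1
2 = 2*1 + 0
Back-substitute:
1 = 7 − 3·2
1 = −3·5616 + 2407·7
So 7·2407 ≡ 1 (mod 5616), hence d = 2407.

2407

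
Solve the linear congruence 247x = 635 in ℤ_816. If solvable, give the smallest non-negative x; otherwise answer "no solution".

First find gcd(247, 816):
816 = 3×247 + 75
247 = 3×75 + 22
75 = 3×22 + 9
22 = 2×9 + 4
9 = 2×4 + 1
4 = 4×1 + 0
gcd = 1, so a unique solution mod 816 exists.
Back-substitute for the Bézout coefficients:
1 = 9 − 2·4
1 = −2·22 + 5·9
1 = 5·75 − 17·22
1 = −17·247 + 56·75
1 = 56·816 − 185·247
So 247·(-185) ≡ 1 (mod 816), giving 247⁻¹ ≡ 631.
x ≡ 247⁻¹·635 ≡ 631·635 ≡ 29 (mod 816).

29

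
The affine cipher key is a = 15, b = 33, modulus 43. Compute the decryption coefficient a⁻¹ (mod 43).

23

gcd(43, 15) by repeated division:
43 = 2×15 + 13
15 = 1×13 + 2
13 = 6×2 + 1
2 = 2×1 + 0
The gcd is 1. Working backward:
1 = 13 − 6·2
1 = −6·15 + 7·13
1 = 7·43 − 20·15
So 15·(-20) ≡ 1 (mod 43), and -20 ≡ 23 (mod 43).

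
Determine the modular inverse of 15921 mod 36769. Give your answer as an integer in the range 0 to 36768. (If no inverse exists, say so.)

Extended Euclidean algorithm:
36769 = 2*15921 + 4927
15921 = 3*4927 + 1140
4927 = 4*1140 + 367
1140 = 3*367 + 39
367 = 9*39 + 16
39 = 2*16 + 7
16 = 2*7 + 2
7 = 3*2 + 1
2 = 2*1 + 0
gcd = 1, so the inverse exists. Back-substitute:
1 = 7 − 3·2
1 = −3·16 + 7·7
1 = 7·39 − 17·16
1 = −17·367 + 160·39
1 = 160·1140 − 497·367
1 = −497·4927 + 2148·1140
1 = 2148·15921 − 6941·4927
1 = −6941·36769 + 16030·15921
So 15921·16030 ≡ 1 (mod 36769).

16030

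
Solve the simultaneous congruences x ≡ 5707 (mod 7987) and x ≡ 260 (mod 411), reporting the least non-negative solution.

2841092

Write x = 5707 + 7987·k. Then 7987·k ≡ 260 − 5707 ≡ 307 (mod 411).
Need 7987⁻¹ mod 411. Extended Euclid on (411, 178):
411 = 2·178 + 55
178 = 3·55 + 13
55 = 4·13 + 3
13 = 4·3 + 1
3 = 3·1 + 0
Back-substitute:
1 = 13 − 4·3
1 = −4·55 + 17·13
1 = 17·178 − 55·55
1 = −55·411 + 127·178
7987⁻¹ ≡ 127 (mod 411), so k ≡ 127·307 ≡ 355 (mod 411).
x = 5707 + 7987·355 = 2841092.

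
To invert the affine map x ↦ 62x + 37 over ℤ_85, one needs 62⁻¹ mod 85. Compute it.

Extended Euclidean algorithm:
85 = 1·62 + 23
62 = 2·23 + 16
23 = 1·16 + 7
16 = 2·7 + 2
7 = 3·2 + 1
2 = 2·1 + 0
Since gcd(62, 85) = 1, back-substitute to write 1 as a combination:
1 = 7 − 3·2
1 = −3·16 + 7·7
1 = 7·23 − 10·16
1 = −10·62 + 27·23
1 = 27·85 − 37·62
Thus 62·(-37) ≡ 1 (mod 85); reducing, -37 mod 85 = 48.

48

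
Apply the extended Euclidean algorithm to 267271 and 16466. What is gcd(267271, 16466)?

1

Repeated division:
267271 = 16×16466 + 3815
16466 = 4×3815 + 1206
3815 = 3×1206 + 197
1206 = 6×197 + 24
197 = 8×24 + 5
24 = 4×5 + 4
5 = 1×4 + 1
4 = 4×1 + 0
gcd(267271, 16466) = 1.
Working backward:
1 = 5 − 4
1 = −24 + 5·5
1 = 5·197 − 41·24
1 = −41·1206 + 251·197
1 = 251·3815 − 794·1206
1 = −794·16466 + 3427·3815
1 = 3427·267271 − 55626·16466
So 1 = (3427)·267271 + (-55626)·16466.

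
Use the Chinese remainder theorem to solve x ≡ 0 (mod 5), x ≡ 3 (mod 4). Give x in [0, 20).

15

Write x = 0 + 5·k. Then 5·k ≡ 3 − 0 ≡ 3 (mod 4).
Need 5⁻¹ mod 4. Extended Euclid on (4, 1):
4 = 4·1 + 0
5⁻¹ ≡ 1 (mod 4), so k ≡ 1·3 ≡ 3 (mod 4).
x = 0 + 5·3 = 15.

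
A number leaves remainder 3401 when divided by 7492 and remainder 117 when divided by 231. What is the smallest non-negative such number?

Write x = 3401 + 7492·k. Then 7492·k ≡ 117 − 3401 ≡ 181 (mod 231).
Need 7492⁻¹ mod 231. Extended Euclid on (231, 100):
231 = 2·100 + 31
100 = 3·31 + 7
31 = 4·7 + 3
7 = 2·3 + 1
3 = 3·1 + 0
Back-substitute:
1 = 7 − 2·3
1 = −2·31 + 9·7
1 = 9·100 − 29·31
1 = −29·231 + 67·100
7492⁻¹ ≡ 67 (mod 231), so k ≡ 67·181 ≡ 115 (mod 231).
x = 3401 + 7492·115 = 864981.

864981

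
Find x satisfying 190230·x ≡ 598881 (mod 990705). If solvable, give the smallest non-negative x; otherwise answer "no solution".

gcd(190230, 990705):
990705 = 5·190230 + 39555
190230 = 4·39555 + 32010
39555 = 1·32010 + 7545
32010 = 4·7545 + 1830
7545 = 4·1830 + 225
1830 = 8·225 + 30
225 = 7·30 + 15
30 = 2·15 + 0
gcd = 15, but 15 ∤ 598881, so the congruence has no solution.

no solution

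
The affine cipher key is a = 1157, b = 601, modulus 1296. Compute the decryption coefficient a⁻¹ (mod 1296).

317

Run Euclid on (1296, 1157):
1296 = 1·1157 + 139
1157 = 8·139 + 45
139 = 3·45 + 4
45 = 11·4 + 1
4 = 4·1 + 0
The gcd is 1. Working backward:
1 = 45 − 11·4
1 = −11·139 + 34·45
1 = 34·1157 − 283·139
1 = −283·1296 + 317·1157
So 1157·317 ≡ 1 (mod 1296).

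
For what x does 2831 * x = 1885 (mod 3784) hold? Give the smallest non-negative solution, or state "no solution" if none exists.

947

First find gcd(2831, 3784):
3784 = 1*2831 + 953
2831 = 2*953 + 925
953 = 1*925 + 28
925 = 33*28 + 1
28 = 28*1 + 0
gcd = 1, so a unique solution mod 3784 exists.
Back-substitute for the Bézout coefficients:
1 = 925 − 33·28
1 = −33·953 + 34·925
1 = 34·2831 − 101·953
1 = −101·3784 + 135·2831
So 2831·(135) ≡ 1 (mod 3784), giving 2831⁻¹ ≡ 135.
x ≡ 2831⁻¹·1885 ≡ 135·1885 ≡ 947 (mod 3784).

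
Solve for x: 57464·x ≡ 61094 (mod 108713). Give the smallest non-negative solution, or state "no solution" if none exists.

5862

First find gcd(57464, 108713):
108713 = 1*57464 + 51249
57464 = 1*51249 + 6215
51249 = 8*6215 + 1529
6215 = 4*1529 + 99
1529 = 15*99 + 44
99 = 2*44 + 11
44 = 4*11 + 0
gcd = 11 and 11 | 61094, so solutions exist. Divide through by 11: 5224x ≡ 5554 (mod 9883).
Now find 5224⁻¹ mod 9883:
9883 = 1×5224 + 4659
5224 = 1×4659 + 565
4659 = 8×565 + 139
565 = 4×139 + 9
139 = 15×9 + 4
9 = 2×4 + 1
4 = 4×1 + 0
Back-substitute:
1 = 9 − 2·4
1 = −2·139 + 31·9
1 = 31·565 − 126·139
1 = −126·4659 + 1039·565
1 = 1039·5224 − 1165·4659
1 = −1165·9883 + 2204·5224
So 5224⁻¹ ≡ 2204 (mod 9883).
Then x ≡ 2204·5554 ≡ 5862 (mod 9883); the smallest non-negative solution is x = 5862.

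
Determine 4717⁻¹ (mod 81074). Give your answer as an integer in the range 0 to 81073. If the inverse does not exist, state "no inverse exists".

Extended Euclidean algorithm:
81074 = 17·4717 + 885
4717 = 5·885 + 292
885 = 3·292 + 9
292 = 32·9 + 4
9 = 2·4 + 1
4 = 4·1 + 0
The gcd is 1. Working backward:
1 = 9 − 2·4
1 = −2·292 + 65·9
1 = 65·885 − 197·292
1 = −197·4717 + 1050·885
1 = 1050·81074 − 18047·4717
So 4717·(-18047) ≡ 1 (mod 81074), and -18047 ≡ 63027 (mod 81074).

63027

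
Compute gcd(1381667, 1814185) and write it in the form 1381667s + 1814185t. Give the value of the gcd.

Repeated division:
1814185 = 1*1381667 + 432518
1381667 = 3*432518 + 84113
432518 = 5*84113 + 11953
84113 = 7*11953 + 442
11953 = 27*442 + 19
442 = 23*19 + 5
19 = 3*5 + 4
5 = 1*4 + 1
4 = 4*1 + 0
gcd(1381667, 1814185) = 1.
Working backward:
1 = 5 − 4
1 = −19 + 4·5
1 = 4·442 − 93·19
1 = −93·11953 + 2515·442
1 = 2515·84113 − 17698·11953
1 = −17698·432518 + 91005·84113
1 = 91005·1381667 − 290713·432518
1 = −290713·1814185 + 381718·1381667
So 1 = (-290713)·1814185 + (381718)·1381667.

1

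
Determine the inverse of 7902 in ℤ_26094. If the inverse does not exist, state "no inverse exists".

Compute gcd(7902, 26094):
26094 = 3*7902 + 2388
7902 = 3*2388 + 738
2388 = 3*738 + 174
738 = 4*174 + 42
174 = 4*42 + 6
42 = 7*6 + 0
The gcd is 6, not 1, hence no inverse exists.

no inverse exists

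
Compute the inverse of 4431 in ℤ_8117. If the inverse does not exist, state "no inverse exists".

6036

Extended Euclidean algorithm:
8117 = 1×4431 + 3686
4431 = 1×3686 + 745
3686 = 4×745 + 706
745 = 1×706 + 39
706 = 18×39 + 4
39 = 9×4 + 3
4 = 1×3 + 1
3 = 3×1 + 0
Since gcd(4431, 8117) = 1, back-substitute to write 1 as a combination:
1 = 4 − 3
1 = −39 + 10·4
1 = 10·706 − 181·39
1 = −181·745 + 191·706
1 = 191·3686 − 945·745
1 = −945·4431 + 1136·3686
1 = 1136·8117 − 2081·4431
Hence 4431⁻¹ ≡ -2081 ≡ 6036 (mod 8117).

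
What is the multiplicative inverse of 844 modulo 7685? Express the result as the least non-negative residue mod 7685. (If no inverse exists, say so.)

2504

Extended Euclidean algorithm:
7685 = 9*844 + 89
844 = 9*89 + 43
89 = 2*43 + 3
43 = 14*3 + 1
3 = 3*1 + 0
Since gcd(844, 7685) = 1, back-substitute to write 1 as a combination:
1 = 43 − 14·3
1 = −14·89 + 29·43
1 = 29·844 − 275·89
1 = −275·7685 + 2504·844
So 844·2504 ≡ 1 (mod 7685).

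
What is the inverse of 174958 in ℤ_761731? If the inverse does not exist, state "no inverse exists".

531559

Apply the Euclidean algorithm to 761731 and 174958:
761731 = 4*174958 + 61899
174958 = 2*61899 + 51160
61899 = 1*51160 + 10739
51160 = 4*10739 + 8204
10739 = 1*8204 + 2535
8204 = 3*2535 + 599
2535 = 4*599 + 139
599 = 4*139 + 43
139 = 3*43 + 10
43 = 4*10 + 3
10 = 3*3 + 1
3 = 3*1 + 0
The gcd is 1. Working backward:
1 = 10 − 3·3
1 = −3·43 + 13·10
1 = 13·139 − 42·43
1 = −42·599 + 181·139
1 = 181·2535 − 766·599
1 = −766·8204 + 2479·2535
1 = 2479·10739 − 3245·8204
1 = −3245·51160 + 15459·10739
1 = 15459·61899 − 18704·51160
1 = −18704·174958 + 52867·61899
1 = 52867·761731 − 230172·174958
Hence 174958⁻¹ ≡ -230172 ≡ 531559 (mod 761731).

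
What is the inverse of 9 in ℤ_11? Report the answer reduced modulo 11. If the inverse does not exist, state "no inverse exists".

Apply the Euclidean algorithm to 11 and 9:
11 = 1·9 + 2
9 = 4·2 + 1
2 = 2·1 + 0
gcd = 1, so the inverse exists. Back-substitute:
1 = 9 − 4·2
1 = −4·11 + 5·9
So 9·5 ≡ 1 (mod 11).

5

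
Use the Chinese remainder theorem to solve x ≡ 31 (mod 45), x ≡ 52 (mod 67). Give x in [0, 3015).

Write x = 31 + 45·k. Then 45·k ≡ 52 − 31 ≡ 21 (mod 67).
Need 45⁻¹ mod 67. Extended Euclid on (67, 45):
67 = 1·45 + 22
45 = 2·22 + 1
22 = 22·1 + 0
Back-substitute:
1 = 45 − 2·22
1 = −2·67 + 3·45
45⁻¹ ≡ 3 (mod 67), so k ≡ 3·21 ≡ 63 (mod 67).
x = 31 + 45·63 = 2866.

2866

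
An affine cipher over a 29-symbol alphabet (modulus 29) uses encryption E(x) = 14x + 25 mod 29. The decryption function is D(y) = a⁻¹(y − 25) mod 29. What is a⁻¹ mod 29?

Extended Euclidean algorithm:
29 = 2·14 + 1
14 = 14·1 + 0
The gcd is 1. Working backward:
1 = 29 − 2·14
Hence 14⁻¹ ≡ -2 ≡ 27 (mod 29).

27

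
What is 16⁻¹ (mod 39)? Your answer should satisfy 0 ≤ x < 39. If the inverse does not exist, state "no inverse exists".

22

Apply the Euclidean algorithm to 39 and 16:
39 = 2·16 + 7
16 = 2·7 + 2
7 = 3·2 + 1
2 = 2·1 + 0
Since gcd(16, 39) = 1, back-substitute to write 1 as a combination:
1 = 7 − 3·2
1 = −3·16 + 7·7
1 = 7·39 − 17·16
So 16·(-17) ≡ 1 (mod 39), and -17 ≡ 22 (mod 39).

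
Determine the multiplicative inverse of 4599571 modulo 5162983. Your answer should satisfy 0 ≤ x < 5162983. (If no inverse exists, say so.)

717698

Apply the Euclidean algorithm to 5162983 and 4599571:
5162983 = 1*4599571 + 563412
4599571 = 8*563412 + 92275
563412 = 6*92275 + 9762
92275 = 9*9762 + 4417
9762 = 2*4417 + 928
4417 = 4*928 + 705
928 = 1*705 + 223
705 = 3*223 + 36
223 = 6*36 + 7
36 = 5*7 + 1
7 = 7*1 + 0
The gcd is 1. Working backward:
1 = 36 − 5·7
1 = −5·223 + 31·36
1 = 31·705 − 98·223
1 = −98·928 + 129·705
1 = 129·4417 − 614·928
1 = −614·9762 + 1357·4417
1 = 1357·92275 − 12827·9762
1 = −12827·563412 + 78319·92275
1 = 78319·4599571 − 639379·563412
1 = −639379·5162983 + 717698·4599571
So 4599571·717698 ≡ 1 (mod 5162983).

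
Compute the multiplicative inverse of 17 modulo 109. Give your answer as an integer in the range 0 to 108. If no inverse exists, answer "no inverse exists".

Run Euclid on (109, 17):
109 = 6×17 + 7
17 = 2×7 + 3
7 = 2×3 + 1
3 = 3×1 + 0
Since gcd(17, 109) = 1, back-substitute to write 1 as a combination:
1 = 7 − 2·3
1 = −2·17 + 5·7
1 = 5·109 − 32·17
Thus 17·(-32) ≡ 1 (mod 109); reducing, -32 mod 109 = 77.

77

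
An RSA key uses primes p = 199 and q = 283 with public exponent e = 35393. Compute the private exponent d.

27425

φ(n) = (p−1)(q−1) = 198·282 = 55836.
Need d with 35393·d ≡ 1 (mod 55836). Apply the extended Euclidean algorithm:
55836 = 1*35393 + 20443
35393 = 1*20443 + 14950
20443 = 1*14950 + 5493
14950 = 2*5493 + 3964
5493 = 1*3964 + 1529
3964 = 2*1529 + 906
1529 = 1*906 + 623
906 = 1*623 + 283
623 = 2*283 + 57
283 = 4*57 + 55
57 = 1*55 + 2
55 = 27*2 + 1
2 = 2*1 + 0
Back-substitute:
1 = 55 − 27·2
1 = −27·57 + 28·55
1 = 28·283 − 139·57
1 = −139·623 + 306·283
1 = 306·906 − 445·623
1 = −445·1529 + 751·906
1 = 751·3964 − 1947·1529
1 = −1947·5493 + 2698·3964
1 = 2698·14950 − 7343·5493
1 = −7343·20443 + 10041·14950
1 = 10041·35393 − 17384·20443
1 = −17384·55836 + 27425·35393
So 35393·27425 ≡ 1 (mod 55836), hence d = 27425.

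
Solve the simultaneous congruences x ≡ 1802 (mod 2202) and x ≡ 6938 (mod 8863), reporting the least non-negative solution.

Write x = 1802 + 2202·k. Then 2202·k ≡ 6938 − 1802 ≡ 5136 (mod 8863).
Need 2202⁻¹ mod 8863. Extended Euclid on (8863, 2202):
8863 = 4·2202 + 55
2202 = 40·55 + 2
55 = 27·2 + 1
2 = 2·1 + 0
Back-substitute:
1 = 55 − 27·2
1 = −27·2202 + 1081·55
1 = 1081·8863 − 4351·2202
2202⁻¹ ≡ 4512 (mod 8863), so k ≡ 4512·5136 ≡ 5750 (mod 8863).
x = 1802 + 2202·5750 = 12663302.

12663302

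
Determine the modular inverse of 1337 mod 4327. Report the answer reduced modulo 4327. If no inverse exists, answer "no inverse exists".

178

Extended Euclidean algorithm:
4327 = 3·1337 + 316
1337 = 4·316 + 73
316 = 4·73 + 24
73 = 3·24 + 1
24 = 24·1 + 0
Since gcd(1337, 4327) = 1, back-substitute to write 1 as a combination:
1 = 73 − 3·24
1 = −3·316 + 13·73
1 = 13·1337 − 55·316
1 = −55·4327 + 178·1337
So 1337·178 ≡ 1 (mod 4327).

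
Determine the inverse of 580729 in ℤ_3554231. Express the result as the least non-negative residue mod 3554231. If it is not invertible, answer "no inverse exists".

2716412

Extended Euclidean algorithm:
3554231 = 6·580729 + 69857
580729 = 8·69857 + 21873
69857 = 3·21873 + 4238
21873 = 5·4238 + 683
4238 = 6·683 + 140
683 = 4·140 + 123
140 = 1·123 + 17
123 = 7·17 + 4
17 = 4·4 + 1
4 = 4·1 + 0
The gcd is 1. Working backward:
1 = 17 − 4·4
1 = −4·123 + 29·17
1 = 29·140 − 33·123
1 = −33·683 + 161·140
1 = 161·4238 − 999·683
1 = −999·21873 + 5156·4238
1 = 5156·69857 − 16467·21873
1 = −16467·580729 + 136892·69857
1 = 136892·3554231 − 837819·580729
Hence 580729⁻¹ ≡ -837819 ≡ 2716412 (mod 3554231).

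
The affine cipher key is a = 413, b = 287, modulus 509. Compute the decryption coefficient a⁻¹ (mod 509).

281

Apply the Euclidean algorithm to 509 and 413:
509 = 1·413 + 96
413 = 4·96 + 29
96 = 3·29 + 9
29 = 3·9 + 2
9 = 4·2 + 1
2 = 2·1 + 0
gcd = 1, so the inverse exists. Back-substitute:
1 = 9 − 4·2
1 = −4·29 + 13·9
1 = 13·96 − 43·29
1 = −43·413 + 185·96
1 = 185·509 − 228·413
Hence 413⁻¹ ≡ -228 ≡ 281 (mod 509).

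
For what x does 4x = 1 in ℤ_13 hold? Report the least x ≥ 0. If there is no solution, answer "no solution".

10

First find gcd(4, 13):
13 = 3×4 + 1
4 = 4×1 + 0
gcd = 1, so a unique solution mod 13 exists.
Back-substitute for the Bézout coefficients:
1 = 13 − 3·4
So 4·(-3) ≡ 1 (mod 13), giving 4⁻¹ ≡ 10.
x ≡ 4⁻¹·1 ≡ 10·1 ≡ 10 (mod 13).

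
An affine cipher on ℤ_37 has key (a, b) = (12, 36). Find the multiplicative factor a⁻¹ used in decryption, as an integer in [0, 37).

Apply the Euclidean algorithm to 37 and 12:
37 = 3×12 + 1
12 = 12×1 + 0
gcd = 1, so the inverse exists. Back-substitute:
1 = 37 − 3·12
So 12·(-3) ≡ 1 (mod 37), and -3 ≡ 34 (mod 37).

34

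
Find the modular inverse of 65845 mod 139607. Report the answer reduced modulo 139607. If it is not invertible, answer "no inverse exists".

no inverse exists

Compute gcd(65845, 139607):
139607 = 2·65845 + 7917
65845 = 8·7917 + 2509
7917 = 3·2509 + 390
2509 = 6·390 + 169
390 = 2·169 + 52
169 = 3·52 + 13
52 = 4·13 + 0
The gcd is 13, not 1, hence no inverse exists.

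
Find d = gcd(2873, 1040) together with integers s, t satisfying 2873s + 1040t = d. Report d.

13

Repeated division:
2873 = 2×1040 + 793
1040 = 1×793 + 247
793 = 3×247 + 52
247 = 4×52 + 39
52 = 1×39 + 13
39 = 3×13 + 0
gcd(2873, 1040) = 13.
Back-substituting:
13 = 52 − 39
13 = −247 + 5·52
13 = 5·793 − 16·247
13 = −16·1040 + 21·793
13 = 21·2873 − 58·1040
So 13 = (21)·2873 + (-58)·1040.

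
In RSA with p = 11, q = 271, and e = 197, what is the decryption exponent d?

φ(n) = (p−1)(q−1) = 10·270 = 2700.
Need d with 197·d ≡ 1 (mod 2700). Apply the extended Euclidean algorithm:
2700 = 13·197 + 139
197 = 1·139 + 58
139 = 2·58 + 23
58 = 2·23 + 12
23 = 1·12 + 11
12 = 1·11 + 1
11 = 11·1 + 0
Back-substitute:
1 = 12 − 11
1 = −23 + 2·12
1 = 2·58 − 5·23
1 = −5·139 + 12·58
1 = 12·197 − 17·139
1 = −17·2700 + 233·197
So 197·233 ≡ 1 (mod 2700), hence d = 233.

233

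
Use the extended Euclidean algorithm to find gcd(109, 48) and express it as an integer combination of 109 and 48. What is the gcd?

Euclidean algorithm:
109 = 2*48 + 13
48 = 3*13 + 9
13 = 1*9 + 4
9 = 2*4 + 1
4 = 4*1 + 0
gcd(109, 48) = 1.
Back-substituting:
1 = 9 − 2·4
1 = −2·13 + 3·9
1 = 3·48 − 11·13
1 = −11·109 + 25·48
So 1 = (-11)·109 + (25)·48.

1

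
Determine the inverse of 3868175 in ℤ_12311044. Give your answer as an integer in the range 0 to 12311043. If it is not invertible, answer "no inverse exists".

Extended Euclidean algorithm:
12311044 = 3·3868175 + 706519
3868175 = 5·706519 + 335580
706519 = 2·335580 + 35359
335580 = 9·35359 + 17349
35359 = 2·17349 + 661
17349 = 26·661 + 163
661 = 4·163 + 9
163 = 18·9 + 1
9 = 9·1 + 0
Since gcd(3868175, 12311044) = 1, back-substitute to write 1 as a combination:
1 = 163 − 18·9
1 = −18·661 + 73·163
1 = 73·17349 − 1916·661
1 = −1916·35359 + 3905·17349
1 = 3905·335580 − 37061·35359
1 = −37061·706519 + 78027·335580
1 = 78027·3868175 − 427196·706519
1 = −427196·12311044 + 1359615·3868175
So 3868175·1359615 ≡ 1 (mod 12311044).

1359615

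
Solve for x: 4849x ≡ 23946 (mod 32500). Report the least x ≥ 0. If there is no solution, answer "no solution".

First find gcd(4849, 32500):
32500 = 6·4849 + 3406
4849 = 1·3406 + 1443
3406 = 2·1443 + 520
1443 = 2·520 + 403
520 = 1·403 + 117
403 = 3·117 + 52
117 = 2·52 + 13
52 = 4·13 + 0
gcd = 13 and 13 | 23946, so solutions exist. Divide through by 13: 373x ≡ 1842 (mod 2500).
Now find 373⁻¹ mod 2500:
2500 = 6*373 + 262
373 = 1*262 + 111
262 = 2*111 + 40
111 = 2*40 + 31
40 = 1*31 + 9
31 = 3*9 + 4
9 = 2*4 + 1
4 = 4*1 + 0
Back-substitute:
1 = 9 − 2·4
1 = −2·31 + 7·9
1 = 7·40 − 9·31
1 = −9·111 + 25·40
1 = 25·262 − 59·111
1 = −59·373 + 84·262
1 = 84·2500 − 563·373
So 373·(-563) ≡ 1 (mod 2500), i.e. 373⁻¹ ≡ 1937.
Then x ≡ 1937·1842 ≡ 454 (mod 2500); the smallest non-negative solution is x = 454.

454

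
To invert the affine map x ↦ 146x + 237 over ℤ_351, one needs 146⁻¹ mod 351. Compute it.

gcd(351, 146) by repeated division:
351 = 2×146 + 59
146 = 2×59 + 28
59 = 2×28 + 3
28 = 9×3 + 1
3 = 3×1 + 0
Since gcd(146, 351) = 1, back-substitute to write 1 as a combination:
1 = 28 − 9·3
1 = −9·59 + 19·28
1 = 19·146 − 47·59
1 = −47·351 + 113·146
So 146·113 ≡ 1 (mod 351).

113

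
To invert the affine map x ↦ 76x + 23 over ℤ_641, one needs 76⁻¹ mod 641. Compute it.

Run Euclid on (641, 76):
641 = 8·76 + 33
76 = 2·33 + 10
33 = 3·10 + 3
10 = 3·3 + 1
3 = 3·1 + 0
Since gcd(76, 641) = 1, back-substitute to write 1 as a combination:
1 = 10 − 3·3
1 = −3·33 + 10·10
1 = 10·76 − 23·33
1 = −23·641 + 194·76
So 76·194 ≡ 1 (mod 641).

194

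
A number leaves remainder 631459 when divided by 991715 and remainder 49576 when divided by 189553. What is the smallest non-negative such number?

78734868739

Write x = 631459 + 991715·k. Then 991715·k ≡ 49576 − 631459 ≡ 176329 (mod 189553).
Need 991715⁻¹ mod 189553. Extended Euclid on (189553, 43950):
189553 = 4×43950 + 13753
43950 = 3×13753 + 2691
13753 = 5×2691 + 298
2691 = 9×298 + 9
298 = 33×9 + 1
9 = 9×1 + 0
Back-substitute:
1 = 298 − 33·9
1 = −33·2691 + 298·298
1 = 298·13753 − 1523·2691
1 = −1523·43950 + 4867·13753
1 = 4867·189553 − 20991·43950
991715⁻¹ ≡ 168562 (mod 189553), so k ≡ 168562·176329 ≡ 79392 (mod 189553).
x = 631459 + 991715·79392 = 78734868739.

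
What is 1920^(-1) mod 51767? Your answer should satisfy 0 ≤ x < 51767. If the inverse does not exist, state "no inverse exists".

gcd(51767, 1920) by repeated division:
51767 = 26*1920 + 1847
1920 = 1*1847 + 73
1847 = 25*73 + 22
73 = 3*22 + 7
22 = 3*7 + 1
7 = 7*1 + 0
The gcd is 1. Working backward:
1 = 22 − 3·7
1 = −3·73 + 10·22
1 = 10·1847 − 253·73
1 = −253·1920 + 263·1847
1 = 263·51767 − 7091·1920
So 1920·(-7091) ≡ 1 (mod 51767), and -7091 ≡ 44676 (mod 51767).

44676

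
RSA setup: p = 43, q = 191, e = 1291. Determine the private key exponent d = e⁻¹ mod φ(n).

6991

φ(n) = (p−1)(q−1) = 42·190 = 7980.
Need d with 1291·d ≡ 1 (mod 7980). Apply the extended Euclidean algorithm:
7980 = 6*1291 + 234
1291 = 5*234 + 121
234 = 1*121 + 113
121 = 1*113 + 8
113 = 14*8 + 1
8 = 8*1 + 0
Back-substitute:
1 = 113 − 14·8
1 = −14·121 + 15·113
1 = 15·234 − 29·121
1 = −29·1291 + 160·234
1 = 160·7980 − 989·1291
So 1291·(-989) ≡ 1 (mod 7980), hence d ≡ -989 ≡ 6991 (mod 7980).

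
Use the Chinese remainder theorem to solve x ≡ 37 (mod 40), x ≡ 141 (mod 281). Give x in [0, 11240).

Write x = 37 + 40·k. Then 40·k ≡ 141 − 37 ≡ 104 (mod 281).
Need 40⁻¹ mod 281. Extended Euclid on (281, 40):
281 = 7*40 + 1
40 = 40*1 + 0
Back-substitute:
1 = 281 − 7·40
40⁻¹ ≡ 274 (mod 281), so k ≡ 274·104 ≡ 115 (mod 281).
x = 37 + 40·115 = 4637.

4637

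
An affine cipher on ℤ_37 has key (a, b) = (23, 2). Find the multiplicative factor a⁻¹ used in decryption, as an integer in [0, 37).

Extended Euclidean algorithm:
37 = 1·23 + 14
23 = 1·14 + 9
14 = 1·9 + 5
9 = 1·5 + 4
5 = 1·4 + 1
4 = 4·1 + 0
The gcd is 1. Working backward:
1 = 5 − 4
1 = −9 + 2·5
1 = 2·14 − 3·9
1 = −3·23 + 5·14
1 = 5·37 − 8·23
Hence 23⁻¹ ≡ -8 ≡ 29 (mod 37).

29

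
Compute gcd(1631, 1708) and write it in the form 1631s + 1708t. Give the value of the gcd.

Apply Euclid's algorithm to 1708 and 1631:
1708 = 1*1631 + 77
1631 = 21*77 + 14
77 = 5*14 + 7
14 = 2*7 + 0
gcd(1631, 1708) = 7.
Back-substituting:
7 = 77 − 5·14
7 = −5·1631 + 106·77
7 = 106·1708 − 111·1631
So 7 = (106)·1708 + (-111)·1631.

7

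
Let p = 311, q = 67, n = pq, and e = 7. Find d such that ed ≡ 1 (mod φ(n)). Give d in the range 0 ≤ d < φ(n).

2923

φ(n) = (p−1)(q−1) = 310·66 = 20460.
Need d with 7·d ≡ 1 (mod 20460). Apply the extended Euclidean algorithm:
20460 = 2922·7 + 6
7 = 1·6 + 1
6 = 6·1 + 0
Back-substitute:
1 = 7 − 6
1 = −20460 + 2923·7
So 7·2923 ≡ 1 (mod 20460), hence d = 2923.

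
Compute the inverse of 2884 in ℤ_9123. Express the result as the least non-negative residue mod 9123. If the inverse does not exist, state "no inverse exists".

Apply the Euclidean algorithm to 9123 and 2884:
9123 = 3·2884 + 471
2884 = 6·471 + 58
471 = 8·58 + 7
58 = 8·7 + 2
7 = 3·2 + 1
2 = 2·1 + 0
gcd = 1, so the inverse exists. Back-substitute:
1 = 7 − 3·2
1 = −3·58 + 25·7
1 = 25·471 − 203·58
1 = −203·2884 + 1243·471
1 = 1243·9123 − 3932·2884
Thus 2884·(-3932) ≡ 1 (mod 9123); reducing, -3932 mod 9123 = 5191.

5191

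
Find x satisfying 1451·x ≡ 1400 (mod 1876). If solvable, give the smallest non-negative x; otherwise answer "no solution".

First find gcd(1451, 1876):
1876 = 1·1451 + 425
1451 = 3·425 + 176
425 = 2·176 + 73
176 = 2·73 + 30
73 = 2·30 + 13
30 = 2·13 + 4
13 = 3·4 + 1
4 = 4·1 + 0
gcd = 1, so a unique solution mod 1876 exists.
Back-substitute for the Bézout coefficients:
1 = 13 − 3·4
1 = −3·30 + 7·13
1 = 7·73 − 17·30
1 = −17·176 + 41·73
1 = 41·425 − 99·176
1 = −99·1451 + 338·425
1 = 338·1876 − 437·1451
So 1451·(-437) ≡ 1 (mod 1876), giving 1451⁻¹ ≡ 1439.
x ≡ 1451⁻¹·1400 ≡ 1439·1400 ≡ 1652 (mod 1876).

1652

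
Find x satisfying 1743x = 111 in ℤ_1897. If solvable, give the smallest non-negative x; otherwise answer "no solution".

gcd(1743, 1897):
1897 = 1*1743 + 154
1743 = 11*154 + 49
154 = 3*49 + 7
49 = 7*7 + 0
gcd = 7, but 7 ∤ 111, so the congruence has no solution.

no solution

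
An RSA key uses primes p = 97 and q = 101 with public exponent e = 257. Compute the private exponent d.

1793

φ(n) = (p−1)(q−1) = 96·100 = 9600.
Need d with 257·d ≡ 1 (mod 9600). Apply the extended Euclidean algorithm:
9600 = 37·257 + 91
257 = 2·91 + 75
91 = 1·75 + 16
75 = 4·16 + 11
16 = 1·11 + 5
11 = 2·5 + 1
5 = 5·1 + 0
Back-substitute:
1 = 11 − 2·5
1 = −2·16 + 3·11
1 = 3·75 − 14·16
1 = −14·91 + 17·75
1 = 17·257 − 48·91
1 = −48·9600 + 1793·257
So 257·1793 ≡ 1 (mod 9600), hence d = 1793.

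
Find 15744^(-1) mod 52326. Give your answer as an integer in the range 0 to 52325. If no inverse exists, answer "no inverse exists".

Euclidean algorithm on 52326, 15744:
52326 = 3×15744 + 5094
15744 = 3×5094 + 462
5094 = 11×462 + 12
462 = 38×12 + 6
12 = 2×6 + 0
gcd(15744, 52326) = 6 ≠ 1, so 15744 has no multiplicative inverse modulo 52326.

no inverse exists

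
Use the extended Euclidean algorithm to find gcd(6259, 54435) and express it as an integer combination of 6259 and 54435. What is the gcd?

Euclidean algorithm:
54435 = 8*6259 + 4363
6259 = 1*4363 + 1896
4363 = 2*1896 + 571
1896 = 3*571 + 183
571 = 3*183 + 22
183 = 8*22 + 7
22 = 3*7 + 1
7 = 7*1 + 0
gcd(6259, 54435) = 1.
Express as a combination:
1 = 22 − 3·7
1 = −3·183 + 25·22
1 = 25·571 − 78·183
1 = −78·1896 + 259·571
1 = 259·4363 − 596·1896
1 = −596·6259 + 855·4363
1 = 855·54435 − 7436·6259
So 1 = (855)·54435 + (-7436)·6259.

1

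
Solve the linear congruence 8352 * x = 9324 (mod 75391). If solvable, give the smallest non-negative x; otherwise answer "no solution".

First find gcd(8352, 75391):
75391 = 9×8352 + 223
8352 = 37×223 + 101
223 = 2×101 + 21
101 = 4×21 + 17
21 = 1×17 + 4
17 = 4×4 + 1
4 = 4×1 + 0
gcd = 1, so a unique solution mod 75391 exists.
Back-substitute for the Bézout coefficients:
1 = 17 − 4·4
1 = −4·21 + 5·17
1 = 5·101 − 24·21
1 = −24·223 + 53·101
1 = 53·8352 − 1985·223
1 = −1985·75391 + 17918·8352
So 8352·(17918) ≡ 1 (mod 75391), giving 8352⁻¹ ≡ 17918.
x ≡ 8352⁻¹·9324 ≡ 17918·9324 ≡ 976 (mod 75391).

976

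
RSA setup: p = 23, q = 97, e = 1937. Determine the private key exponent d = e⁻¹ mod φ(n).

φ(n) = (p−1)(q−1) = 22·96 = 2112.
Need d with 1937·d ≡ 1 (mod 2112). Apply the extended Euclidean algorithm:
2112 = 1×1937 + 175
1937 = 11×175 + 12
175 = 14×12 + 7
12 = 1×7 + 5
7 = 1×5 + 2
5 = 2×2 + 1
2 = 2×1 + 0
Back-substitute:
1 = 5 − 2·2
1 = −2·7 + 3·5
1 = 3·12 − 5·7
1 = −5·175 + 73·12
1 = 73·1937 − 808·175
1 = −808·2112 + 881·1937
So 1937·881 ≡ 1 (mod 2112), hence d = 881.

881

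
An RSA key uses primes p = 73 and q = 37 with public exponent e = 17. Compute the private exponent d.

φ(n) = (p−1)(q−1) = 72·36 = 2592.
Need d with 17·d ≡ 1 (mod 2592). Apply the extended Euclidean algorithm:
2592 = 152×17 + 8
17 = 2×8 + 1
8 = 8×1 + 0
Back-substitute:
1 = 17 − 2·8
1 = −2·2592 + 305·17
So 17·305 ≡ 1 (mod 2592), hence d = 305.

305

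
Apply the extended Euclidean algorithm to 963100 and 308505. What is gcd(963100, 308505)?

5

Euclidean algorithm:
963100 = 3·308505 + 37585
308505 = 8·37585 + 7825
37585 = 4·7825 + 6285
7825 = 1·6285 + 1540
6285 = 4·1540 + 125
1540 = 12·125 + 40
125 = 3·40 + 5
40 = 8·5 + 0
gcd(963100, 308505) = 5.
Working backward:
5 = 125 − 3·40
5 = −3·1540 + 37·125
5 = 37·6285 − 151·1540
5 = −151·7825 + 188·6285
5 = 188·37585 − 903·7825
5 = −903·308505 + 7412·37585
5 = 7412·963100 − 23139·308505
So 5 = (7412)·963100 + (-23139)·308505.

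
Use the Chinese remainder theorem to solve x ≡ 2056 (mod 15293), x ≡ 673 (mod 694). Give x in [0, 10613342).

2127783

Write x = 2056 + 15293·k. Then 15293·k ≡ 673 − 2056 ≡ 5 (mod 694).
Need 15293⁻¹ mod 694. Extended Euclid on (694, 25):
694 = 27*25 + 19
25 = 1*19 + 6
19 = 3*6 + 1
6 = 6*1 + 0
Back-substitute:
1 = 19 − 3·6
1 = −3·25 + 4·19
1 = 4·694 − 111·25
15293⁻¹ ≡ 583 (mod 694), so k ≡ 583·5 ≡ 139 (mod 694).
x = 2056 + 15293·139 = 2127783.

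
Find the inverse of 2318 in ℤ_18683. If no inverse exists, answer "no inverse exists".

Apply the Euclidean algorithm to 18683 and 2318:
18683 = 8*2318 + 139
2318 = 16*139 + 94
139 = 1*94 + 45
94 = 2*45 + 4
45 = 11*4 + 1
4 = 4*1 + 0
Since gcd(2318, 18683) = 1, back-substitute to write 1 as a combination:
1 = 45 − 11·4
1 = −11·94 + 23·45
1 = 23·139 − 34·94
1 = −34·2318 + 567·139
1 = 567·18683 − 4570·2318
Thus 2318·(-4570) ≡ 1 (mod 18683); reducing, -4570 mod 18683 = 14113.

14113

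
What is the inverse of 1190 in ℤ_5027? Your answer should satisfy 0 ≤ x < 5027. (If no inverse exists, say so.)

Apply the Euclidean algorithm to 5027 and 1190:
5027 = 4×1190 + 267
1190 = 4×267 + 122
267 = 2×122 + 23
122 = 5×23 + 7
23 = 3×7 + 2
7 = 3×2 + 1
2 = 2×1 + 0
The gcd is 1. Working backward:
1 = 7 − 3·2
1 = −3·23 + 10·7
1 = 10·122 − 53·23
1 = −53·267 + 116·122
1 = 116·1190 − 517·267
1 = −517·5027 + 2184·1190
So 1190·2184 ≡ 1 (mod 5027).

2184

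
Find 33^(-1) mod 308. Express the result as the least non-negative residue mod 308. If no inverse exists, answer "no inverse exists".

no inverse exists

Euclidean algorithm on 308, 33:
308 = 9×33 + 11
33 = 3×11 + 0
The gcd is 11, not 1, hence no inverse exists.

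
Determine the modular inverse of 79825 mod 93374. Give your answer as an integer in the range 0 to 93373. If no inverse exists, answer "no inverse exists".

60067

Run Euclid on (93374, 79825):
93374 = 1×79825 + 13549
79825 = 5×13549 + 12080
13549 = 1×12080 + 1469
12080 = 8×1469 + 328
1469 = 4×328 + 157
328 = 2×157 + 14
157 = 11×14 + 3
14 = 4×3 + 2
3 = 1×2 + 1
2 = 2×1 + 0
The gcd is 1. Working backward:
1 = 3 − 2
1 = −14 + 5·3
1 = 5·157 − 56·14
1 = −56·328 + 117·157
1 = 117·1469 − 524·328
1 = −524·12080 + 4309·1469
1 = 4309·13549 − 4833·12080
1 = −4833·79825 + 28474·13549
1 = 28474·93374 − 33307·79825
Thus 79825·(-33307) ≡ 1 (mod 93374); reducing, -33307 mod 93374 = 60067.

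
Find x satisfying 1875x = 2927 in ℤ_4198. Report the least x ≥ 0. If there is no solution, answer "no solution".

First find gcd(1875, 4198):
4198 = 2×1875 + 448
1875 = 4×448 + 83
448 = 5×83 + 33
83 = 2×33 + 17
33 = 1×17 + 16
17 = 1×16 + 1
16 = 16×1 + 0
gcd = 1, so a unique solution mod 4198 exists.
Back-substitute for the Bézout coefficients:
1 = 17 − 16
1 = −33 + 2·17
1 = 2·83 − 5·33
1 = −5·448 + 27·83
1 = 27·1875 − 113·448
1 = −113·4198 + 253·1875
So 1875·(253) ≡ 1 (mod 4198), giving 1875⁻¹ ≡ 253.
x ≡ 1875⁻¹·2927 ≡ 253·2927 ≡ 1683 (mod 4198).

1683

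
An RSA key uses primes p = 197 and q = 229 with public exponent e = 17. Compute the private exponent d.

18401

φ(n) = (p−1)(q−1) = 196·228 = 44688.
Need d with 17·d ≡ 1 (mod 44688). Apply the extended Euclidean algorithm:
44688 = 2628*17 + 12
17 = 1*12 + 5
12 = 2*5 + 2
5 = 2*2 + 1
2 = 2*1 + 0
Back-substitute:
1 = 5 − 2·2
1 = −2·12 + 5·5
1 = 5·17 − 7·12
1 = −7·44688 + 18401·17
So 17·18401 ≡ 1 (mod 44688), hence d = 18401.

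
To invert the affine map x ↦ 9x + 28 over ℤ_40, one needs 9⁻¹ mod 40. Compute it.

9

Run Euclid on (40, 9):
40 = 4×9 + 4
9 = 2×4 + 1
4 = 4×1 + 0
The gcd is 1. Working backward:
1 = 9 − 2·4
1 = −2·40 + 9·9
So 9·9 ≡ 1 (mod 40).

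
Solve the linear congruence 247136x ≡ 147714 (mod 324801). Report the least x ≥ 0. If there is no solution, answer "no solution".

First find gcd(247136, 324801):
324801 = 1×247136 + 77665
247136 = 3×77665 + 14141
77665 = 5×14141 + 6960
14141 = 2×6960 + 221
6960 = 31×221 + 109
221 = 2×109 + 3
109 = 36×3 + 1
3 = 3×1 + 0
gcd = 1, so a unique solution mod 324801 exists.
Back-substitute for the Bézout coefficients:
1 = 109 − 36·3
1 = −36·221 + 73·109
1 = 73·6960 − 2299·221
1 = −2299·14141 + 4671·6960
1 = 4671·77665 − 25654·14141
1 = −25654·247136 + 81633·77665
1 = 81633·324801 − 107287·247136
So 247136·(-107287) ≡ 1 (mod 324801), giving 247136⁻¹ ≡ 217514.
x ≡ 247136⁻¹·147714 ≡ 217514·147714 ≡ 223275 (mod 324801).

223275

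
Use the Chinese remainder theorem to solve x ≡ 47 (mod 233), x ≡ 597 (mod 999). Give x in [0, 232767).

Write x = 47 + 233·k. Then 233·k ≡ 597 − 47 ≡ 550 (mod 999).
Need 233⁻¹ mod 999. Extended Euclid on (999, 233):
999 = 4*233 + 67
233 = 3*67 + 32
67 = 2*32 + 3
32 = 10*3 + 2
3 = 1*2 + 1
2 = 2*1 + 0
Back-substitute:
1 = 3 − 2
1 = −32 + 11·3
1 = 11·67 − 23·32
1 = −23·233 + 80·67
1 = 80·999 − 343·233
233⁻¹ ≡ 656 (mod 999), so k ≡ 656·550 ≡ 161 (mod 999).
x = 47 + 233·161 = 37560.

37560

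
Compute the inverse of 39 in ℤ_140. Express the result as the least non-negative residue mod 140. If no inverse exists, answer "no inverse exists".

79

Extended Euclidean algorithm:
140 = 3×39 + 23
39 = 1×23 + 16
23 = 1×16 + 7
16 = 2×7 + 2
7 = 3×2 + 1
2 = 2×1 + 0
The gcd is 1. Working backward:
1 = 7 − 3·2
1 = −3·16 + 7·7
1 = 7·23 − 10·16
1 = −10·39 + 17·23
1 = 17·140 − 61·39
Thus 39·(-61) ≡ 1 (mod 140); reducing, -61 mod 140 = 79.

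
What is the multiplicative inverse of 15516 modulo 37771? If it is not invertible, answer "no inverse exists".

36381

gcd(37771, 15516) by repeated division:
37771 = 2*15516 + 6739
15516 = 2*6739 + 2038
6739 = 3*2038 + 625
2038 = 3*625 + 163
625 = 3*163 + 136
163 = 1*136 + 27
136 = 5*27 + 1
27 = 27*1 + 0
gcd = 1, so the inverse exists. Back-substitute:
1 = 136 − 5·27
1 = −5·163 + 6·136
1 = 6·625 − 23·163
1 = −23·2038 + 75·625
1 = 75·6739 − 248·2038
1 = −248·15516 + 571·6739
1 = 571·37771 − 1390·15516
So 15516·(-1390) ≡ 1 (mod 37771), and -1390 ≡ 36381 (mod 37771).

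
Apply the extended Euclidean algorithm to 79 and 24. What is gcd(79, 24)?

Euclidean algorithm:
79 = 3×24 + 7
24 = 3×7 + 3
7 = 2×3 + 1
3 = 3×1 + 0
gcd(79, 24) = 1.
Express as a combination:
1 = 7 − 2·3
1 = −2·24 + 7·7
1 = 7·79 − 23·24
So 1 = (7)·79 + (-23)·24.

1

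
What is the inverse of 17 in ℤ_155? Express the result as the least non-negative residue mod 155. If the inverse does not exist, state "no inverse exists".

Apply the Euclidean algorithm to 155 and 17:
155 = 9×17 + 2
17 = 8×2 + 1
2 = 2×1 + 0
Since gcd(17, 155) = 1, back-substitute to write 1 as a combination:
1 = 17 − 8·2
1 = −8·155 + 73·17
So 17·73 ≡ 1 (mod 155).

73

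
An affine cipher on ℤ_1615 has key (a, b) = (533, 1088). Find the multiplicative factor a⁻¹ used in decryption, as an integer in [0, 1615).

1312

gcd(1615, 533) by repeated division:
1615 = 3×533 + 16
533 = 33×16 + 5
16 = 3×5 + 1
5 = 5×1 + 0
gcd = 1, so the inverse exists. Back-substitute:
1 = 16 − 3·5
1 = −3·533 + 100·16
1 = 100·1615 − 303·533
Hence 533⁻¹ ≡ -303 ≡ 1312 (mod 1615).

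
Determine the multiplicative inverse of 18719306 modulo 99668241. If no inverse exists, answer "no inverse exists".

23020208

Apply the Euclidean algorithm to 99668241 and 18719306:
99668241 = 5*18719306 + 6071711
18719306 = 3*6071711 + 504173
6071711 = 12*504173 + 21635
504173 = 23*21635 + 6568
21635 = 3*6568 + 1931
6568 = 3*1931 + 775
1931 = 2*775 + 381
775 = 2*381 + 13
381 = 29*13 + 4
13 = 3*4 + 1
4 = 4*1 + 0
gcd = 1, so the inverse exists. Back-substitute:
1 = 13 − 3·4
1 = −3·381 + 88·13
1 = 88·775 − 179·381
1 = −179·1931 + 446·775
1 = 446·6568 − 1517·1931
1 = −1517·21635 + 4997·6568
1 = 4997·504173 − 116448·21635
1 = −116448·6071711 + 1402373·504173
1 = 1402373·18719306 − 4323567·6071711
1 = −4323567·99668241 + 23020208·18719306
So 18719306·23020208 ≡ 1 (mod 99668241).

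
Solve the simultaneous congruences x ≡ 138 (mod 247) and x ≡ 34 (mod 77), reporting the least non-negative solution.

8042

Write x = 138 + 247·k. Then 247·k ≡ 34 − 138 ≡ 50 (mod 77).
Need 247⁻¹ mod 77. Extended Euclid on (77, 16):
77 = 4*16 + 13
16 = 1*13 + 3
13 = 4*3 + 1
3 = 3*1 + 0
Back-substitute:
1 = 13 − 4·3
1 = −4·16 + 5·13
1 = 5·77 − 24·16
247⁻¹ ≡ 53 (mod 77), so k ≡ 53·50 ≡ 32 (mod 77).
x = 138 + 247·32 = 8042.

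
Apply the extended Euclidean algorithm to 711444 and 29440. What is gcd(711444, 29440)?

4

Apply Euclid's algorithm to 711444 and 29440:
711444 = 24*29440 + 4884
29440 = 6*4884 + 136
4884 = 35*136 + 124
136 = 1*124 + 12
124 = 10*12 + 4
12 = 3*4 + 0
gcd(711444, 29440) = 4.
Back-substituting:
4 = 124 − 10·12
4 = −10·136 + 11·124
4 = 11·4884 − 395·136
4 = −395·29440 + 2381·4884
4 = 2381·711444 − 57539·29440
So 4 = (2381)·711444 + (-57539)·29440.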